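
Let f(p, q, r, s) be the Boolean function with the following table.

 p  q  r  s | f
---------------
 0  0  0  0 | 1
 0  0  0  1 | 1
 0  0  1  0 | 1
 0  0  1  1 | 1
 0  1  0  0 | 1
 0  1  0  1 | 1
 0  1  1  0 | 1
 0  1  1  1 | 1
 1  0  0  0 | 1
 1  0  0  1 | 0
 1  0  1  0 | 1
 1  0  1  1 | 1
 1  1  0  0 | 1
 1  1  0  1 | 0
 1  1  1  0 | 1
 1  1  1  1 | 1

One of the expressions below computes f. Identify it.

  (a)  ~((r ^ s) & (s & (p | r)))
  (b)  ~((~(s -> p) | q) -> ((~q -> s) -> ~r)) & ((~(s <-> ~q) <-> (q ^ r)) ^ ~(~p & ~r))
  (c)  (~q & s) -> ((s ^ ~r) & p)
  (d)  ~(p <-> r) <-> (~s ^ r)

a

(b) fails at (0,0,0,0): the formula yields 0, f is 1.
(c) fails at (0,0,0,1): the formula yields 0, f is 1.
(d) fails at (0,0,0,0): the formula yields 0, f is 1.
That leaves (a). Evaluating it on every row reproduces the table of f exactly.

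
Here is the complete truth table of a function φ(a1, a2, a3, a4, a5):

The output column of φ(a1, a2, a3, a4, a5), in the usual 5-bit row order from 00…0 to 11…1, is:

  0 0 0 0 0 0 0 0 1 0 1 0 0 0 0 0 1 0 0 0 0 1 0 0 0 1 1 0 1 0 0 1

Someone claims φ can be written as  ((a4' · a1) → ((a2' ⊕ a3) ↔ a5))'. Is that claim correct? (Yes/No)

No

Evaluate ((a4' · a1) → ((a2' ⊕ a3) ↔ a5))' on each row and compare to φ:
  a1=0, a2=0, a3=0, a4=0, a5=0: formula gives 0, φ = 0 ✓
  a1=0, a2=0, a3=0, a4=0, a5=1: formula gives 0, φ = 0 ✓
  a1=0, a2=0, a3=0, a4=1, a5=0: formula gives 0, φ = 0 ✓
  a1=0, a2=0, a3=0, a4=1, a5=1: formula gives 0, φ = 0 ✓
  …
  a1=0, a2=1, a3=0, a4=0, a5=0: formula gives 0, but φ = 1 ✗
Row (0,1,0,0,0) is a counterexample, so the formula is not equivalent to φ.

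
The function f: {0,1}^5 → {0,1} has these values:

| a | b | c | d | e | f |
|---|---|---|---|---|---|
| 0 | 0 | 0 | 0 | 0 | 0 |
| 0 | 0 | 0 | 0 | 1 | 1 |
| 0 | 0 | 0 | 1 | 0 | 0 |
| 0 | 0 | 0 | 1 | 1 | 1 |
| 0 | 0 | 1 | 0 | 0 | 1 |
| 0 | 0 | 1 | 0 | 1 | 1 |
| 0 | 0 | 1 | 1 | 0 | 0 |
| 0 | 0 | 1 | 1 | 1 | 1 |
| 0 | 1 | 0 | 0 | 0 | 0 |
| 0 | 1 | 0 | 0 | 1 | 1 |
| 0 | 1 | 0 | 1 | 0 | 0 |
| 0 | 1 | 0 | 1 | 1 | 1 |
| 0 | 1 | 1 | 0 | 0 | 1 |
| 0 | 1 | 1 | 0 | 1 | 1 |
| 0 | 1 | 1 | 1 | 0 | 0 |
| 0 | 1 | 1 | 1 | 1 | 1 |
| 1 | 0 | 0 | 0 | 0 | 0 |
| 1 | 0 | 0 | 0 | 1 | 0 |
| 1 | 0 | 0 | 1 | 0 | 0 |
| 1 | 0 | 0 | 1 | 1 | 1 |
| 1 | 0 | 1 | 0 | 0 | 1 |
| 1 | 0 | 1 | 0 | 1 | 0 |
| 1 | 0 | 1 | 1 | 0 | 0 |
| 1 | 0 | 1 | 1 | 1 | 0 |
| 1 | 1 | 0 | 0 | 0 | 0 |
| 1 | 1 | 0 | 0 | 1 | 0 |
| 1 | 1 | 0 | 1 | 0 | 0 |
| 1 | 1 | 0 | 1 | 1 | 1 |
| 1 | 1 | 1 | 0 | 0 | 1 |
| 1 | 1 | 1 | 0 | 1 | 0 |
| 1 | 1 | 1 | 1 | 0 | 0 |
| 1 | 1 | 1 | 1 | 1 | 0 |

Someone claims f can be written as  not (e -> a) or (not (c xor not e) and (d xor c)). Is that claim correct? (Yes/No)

Yes

Evaluate not (e -> a) or (not (c xor not e) and (d xor c)) on each row and compare to f:
  a=0, b=0, c=0, d=0, e=0: formula gives 0, f = 0 ✓
  a=0, b=0, c=0, d=0, e=1: formula gives 1, f = 1 ✓
  a=0, b=0, c=0, d=1, e=0: formula gives 0, f = 0 ✓
  a=0, b=0, c=0, d=1, e=1: formula gives 1, f = 1 ✓
  … (the remaining 28 rows also agree.)
All 32 rows match — the expression computes f exactly.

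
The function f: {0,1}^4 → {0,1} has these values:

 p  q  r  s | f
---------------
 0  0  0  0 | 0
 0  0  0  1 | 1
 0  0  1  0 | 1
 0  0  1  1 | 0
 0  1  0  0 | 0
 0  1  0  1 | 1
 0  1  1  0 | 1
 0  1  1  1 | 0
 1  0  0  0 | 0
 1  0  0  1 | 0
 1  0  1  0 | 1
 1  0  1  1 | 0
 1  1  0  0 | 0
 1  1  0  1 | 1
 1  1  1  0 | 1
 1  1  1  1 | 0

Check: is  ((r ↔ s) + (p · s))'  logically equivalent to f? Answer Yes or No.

Check the formula against f row by row:
  p=0, q=0, r=0, s=0: formula gives 0, f = 0 ✓
  p=0, q=0, r=0, s=1: formula gives 1, f = 1 ✓
  p=0, q=0, r=1, s=0: formula gives 1, f = 1 ✓
  p=0, q=0, r=1, s=1: formula gives 0, f = 0 ✓
  …
  p=1, q=1, r=0, s=1: formula gives 0, but f = 1 ✗
A single disagreement suffices: at (1,1,0,1) they differ, so the formula does not compute f.

No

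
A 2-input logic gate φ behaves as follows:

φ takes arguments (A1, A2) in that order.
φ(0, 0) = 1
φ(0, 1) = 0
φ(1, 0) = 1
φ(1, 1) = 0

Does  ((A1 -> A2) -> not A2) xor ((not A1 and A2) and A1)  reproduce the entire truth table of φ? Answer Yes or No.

Yes

Check the formula against φ row by row:
  A1=0, A2=0: formula gives 1, φ = 1 ✓
  A1=0, A2=1: formula gives 0, φ = 0 ✓
  A1=1, A2=0: formula gives 1, φ = 1 ✓
  A1=1, A2=1: formula gives 0, φ = 0 ✓
All 4 rows match — the expression computes φ exactly.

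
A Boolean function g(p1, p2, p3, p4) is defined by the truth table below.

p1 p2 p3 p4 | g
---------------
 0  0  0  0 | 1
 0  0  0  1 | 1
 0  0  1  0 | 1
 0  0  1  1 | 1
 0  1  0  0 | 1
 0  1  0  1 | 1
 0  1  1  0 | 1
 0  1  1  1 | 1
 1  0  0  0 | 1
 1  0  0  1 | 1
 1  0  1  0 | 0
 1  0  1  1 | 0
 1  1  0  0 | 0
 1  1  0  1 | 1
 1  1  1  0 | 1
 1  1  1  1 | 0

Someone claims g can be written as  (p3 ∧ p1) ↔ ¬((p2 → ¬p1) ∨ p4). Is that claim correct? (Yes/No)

Test each input against both g and the formula:
  p1=0, p2=0, p3=0, p4=0: formula gives 1, g = 1 ✓
  p1=0, p2=0, p3=0, p4=1: formula gives 1, g = 1 ✓
  p1=0, p2=0, p3=1, p4=0: formula gives 1, g = 1 ✓
  p1=0, p2=0, p3=1, p4=1: formula gives 1, g = 1 ✓
  … (the remaining 12 rows also agree.)
Every row agrees, so the formula is equivalent.

Yes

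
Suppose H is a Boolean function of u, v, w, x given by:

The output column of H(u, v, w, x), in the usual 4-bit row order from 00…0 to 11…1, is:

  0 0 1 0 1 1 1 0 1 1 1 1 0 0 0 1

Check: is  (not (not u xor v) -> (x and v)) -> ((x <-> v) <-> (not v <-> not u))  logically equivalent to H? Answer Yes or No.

Evaluate (not (not u xor v) -> (x and v)) -> ((x <-> v) <-> (not v <-> not u)) on each row and compare to H:
  u=0, v=0, w=0, x=0: formula gives 1, but H = 0 ✗
Row (0,0,0,0) is a counterexample, so the formula is not equivalent to H.

No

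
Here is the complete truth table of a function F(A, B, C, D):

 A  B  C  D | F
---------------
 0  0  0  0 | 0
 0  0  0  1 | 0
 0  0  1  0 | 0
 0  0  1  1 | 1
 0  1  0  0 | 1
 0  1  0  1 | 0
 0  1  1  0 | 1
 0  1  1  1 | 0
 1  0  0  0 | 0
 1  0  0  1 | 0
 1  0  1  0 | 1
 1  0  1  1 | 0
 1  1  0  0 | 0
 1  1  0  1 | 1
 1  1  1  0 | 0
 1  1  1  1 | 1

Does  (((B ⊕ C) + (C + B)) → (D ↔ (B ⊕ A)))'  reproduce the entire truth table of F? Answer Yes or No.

Test each input against both F and the formula:
  A=0, B=0, C=0, D=0: formula gives 0, F = 0 ✓
  A=0, B=0, C=0, D=1: formula gives 0, F = 0 ✓
  A=0, B=0, C=1, D=0: formula gives 0, F = 0 ✓
  A=0, B=0, C=1, D=1: formula gives 1, F = 1 ✓
  … (the remaining 12 rows also agree.)
Every row agrees, so the formula is equivalent.

Yes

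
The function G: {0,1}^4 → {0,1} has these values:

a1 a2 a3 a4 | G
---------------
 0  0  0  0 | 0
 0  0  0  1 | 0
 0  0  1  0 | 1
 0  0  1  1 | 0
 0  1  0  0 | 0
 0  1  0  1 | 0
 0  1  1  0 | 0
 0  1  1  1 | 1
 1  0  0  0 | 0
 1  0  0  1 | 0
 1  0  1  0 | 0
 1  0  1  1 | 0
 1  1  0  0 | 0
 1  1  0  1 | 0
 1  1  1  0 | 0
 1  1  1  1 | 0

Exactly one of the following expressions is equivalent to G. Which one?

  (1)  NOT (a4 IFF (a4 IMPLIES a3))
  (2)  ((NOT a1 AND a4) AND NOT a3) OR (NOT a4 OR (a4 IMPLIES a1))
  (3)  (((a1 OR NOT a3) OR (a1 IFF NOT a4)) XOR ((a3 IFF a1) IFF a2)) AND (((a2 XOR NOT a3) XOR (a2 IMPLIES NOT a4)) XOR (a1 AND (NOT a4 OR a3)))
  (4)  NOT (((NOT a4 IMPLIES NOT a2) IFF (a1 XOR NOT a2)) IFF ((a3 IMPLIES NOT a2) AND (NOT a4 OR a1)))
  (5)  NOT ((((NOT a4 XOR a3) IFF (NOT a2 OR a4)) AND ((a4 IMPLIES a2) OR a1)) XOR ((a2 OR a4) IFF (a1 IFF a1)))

3

(1): at (0,0,0,0) it gives 1, but G = 0 — eliminated.
(2): at (0,0,0,0) it gives 1, but G = 0 — eliminated.
(4): at (0,0,0,1) it gives 1, but G = 0 — eliminated.
(5): at (0,1,1,0) it gives 1, but G = 0 — eliminated.
That leaves (3). Evaluating it on every row reproduces the table of G exactly.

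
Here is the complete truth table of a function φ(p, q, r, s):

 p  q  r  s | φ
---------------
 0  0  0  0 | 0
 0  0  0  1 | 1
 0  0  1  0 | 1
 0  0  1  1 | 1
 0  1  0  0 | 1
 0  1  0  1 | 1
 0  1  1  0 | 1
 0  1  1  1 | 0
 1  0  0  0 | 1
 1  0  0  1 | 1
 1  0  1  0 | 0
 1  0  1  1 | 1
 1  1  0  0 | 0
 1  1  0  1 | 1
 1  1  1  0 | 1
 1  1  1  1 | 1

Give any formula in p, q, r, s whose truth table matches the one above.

φ(p, q, r, s) = ~((((((~p & ~q) & ~r) & ~s) | (((~p & q) & r) & s)) | (((p & ~q) & r) & ~s)) | (((p & q) & ~r) & ~s))

There are just 4 zero rows: (0,0,0,0), (0,1,1,1), (1,0,1,0), (1,1,0,0). Their minterms are ¬p·¬q·¬r·¬s, ¬p·q·r·s, p·¬q·r·¬s, p·q·¬r·¬s; the OR of those covers precisely the 0-outputs, and negating it yields φ.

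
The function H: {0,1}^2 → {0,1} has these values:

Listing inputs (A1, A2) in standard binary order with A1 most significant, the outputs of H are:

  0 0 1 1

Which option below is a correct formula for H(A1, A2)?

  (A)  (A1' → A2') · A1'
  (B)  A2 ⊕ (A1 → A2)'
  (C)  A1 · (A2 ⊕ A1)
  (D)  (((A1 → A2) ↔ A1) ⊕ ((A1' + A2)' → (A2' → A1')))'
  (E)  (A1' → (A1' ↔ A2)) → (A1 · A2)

D

(A) fails at (0,0): the formula yields 1, H is 0.
(B) fails at (0,1): the formula yields 1, H is 0.
(C) fails at (1,1): the formula yields 0, H is 1.
(E) fails at (0,0): the formula yields 1, H is 0.
Only (D) survives; checking it on all 4 rows confirms it matches H.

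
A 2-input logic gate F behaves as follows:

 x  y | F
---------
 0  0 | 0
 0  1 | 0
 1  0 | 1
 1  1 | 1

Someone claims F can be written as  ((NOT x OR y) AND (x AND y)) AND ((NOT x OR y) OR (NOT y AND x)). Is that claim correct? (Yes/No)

Check the formula against F row by row:
  x=0, y=0: formula gives 0, F = 0 ✓
  x=0, y=1: formula gives 0, F = 0 ✓
  x=1, y=0: formula gives 0, but F = 1 ✗
A single disagreement suffices: at (1,0) they differ, so the formula does not compute F.

No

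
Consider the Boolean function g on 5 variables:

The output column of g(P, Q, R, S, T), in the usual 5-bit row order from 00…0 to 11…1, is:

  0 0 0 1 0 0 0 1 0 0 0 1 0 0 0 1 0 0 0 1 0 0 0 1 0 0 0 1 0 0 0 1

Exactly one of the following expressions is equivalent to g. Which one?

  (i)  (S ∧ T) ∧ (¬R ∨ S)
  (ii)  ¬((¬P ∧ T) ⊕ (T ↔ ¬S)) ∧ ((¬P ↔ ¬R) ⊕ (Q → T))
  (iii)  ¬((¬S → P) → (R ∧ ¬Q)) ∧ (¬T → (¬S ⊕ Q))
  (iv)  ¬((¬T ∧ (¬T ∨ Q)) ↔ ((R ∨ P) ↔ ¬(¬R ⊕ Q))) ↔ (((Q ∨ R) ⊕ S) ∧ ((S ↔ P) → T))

i

(ii) disagrees with g on (0,0,0,1,1) (formula → 0, table → 1); rule it out.
(iii) disagrees with g on (0,0,1,1,1) (formula → 0, table → 1); rule it out.
(iv) disagrees with g on (0,0,0,0,0) (formula → 1, table → 0); rule it out.
That leaves (i). Evaluating it on every row reproduces the table of g exactly.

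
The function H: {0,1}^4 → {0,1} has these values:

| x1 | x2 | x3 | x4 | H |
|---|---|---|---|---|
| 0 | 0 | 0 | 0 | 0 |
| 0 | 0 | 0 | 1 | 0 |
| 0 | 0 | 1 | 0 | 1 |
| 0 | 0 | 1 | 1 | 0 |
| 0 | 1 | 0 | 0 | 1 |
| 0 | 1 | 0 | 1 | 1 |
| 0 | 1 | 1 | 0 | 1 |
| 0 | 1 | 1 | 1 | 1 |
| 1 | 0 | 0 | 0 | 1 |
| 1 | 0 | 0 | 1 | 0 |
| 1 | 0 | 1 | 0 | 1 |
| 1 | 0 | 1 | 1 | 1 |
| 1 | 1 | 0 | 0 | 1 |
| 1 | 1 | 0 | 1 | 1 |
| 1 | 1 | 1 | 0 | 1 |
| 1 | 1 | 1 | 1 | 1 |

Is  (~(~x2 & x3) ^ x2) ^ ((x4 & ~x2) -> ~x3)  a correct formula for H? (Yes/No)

Check the formula against H row by row:
  x1=0, x2=0, x3=0, x4=0: formula gives 0, H = 0 ✓
  x1=0, x2=0, x3=0, x4=1: formula gives 0, H = 0 ✓
  x1=0, x2=0, x3=1, x4=0: formula gives 1, H = 1 ✓
  x1=0, x2=0, x3=1, x4=1: formula gives 0, H = 0 ✓
  …
  x1=1, x2=0, x3=0, x4=0: formula gives 0, but H = 1 ✗
A single disagreement suffices: at (1,0,0,0) they differ, so the formula does not compute H.

No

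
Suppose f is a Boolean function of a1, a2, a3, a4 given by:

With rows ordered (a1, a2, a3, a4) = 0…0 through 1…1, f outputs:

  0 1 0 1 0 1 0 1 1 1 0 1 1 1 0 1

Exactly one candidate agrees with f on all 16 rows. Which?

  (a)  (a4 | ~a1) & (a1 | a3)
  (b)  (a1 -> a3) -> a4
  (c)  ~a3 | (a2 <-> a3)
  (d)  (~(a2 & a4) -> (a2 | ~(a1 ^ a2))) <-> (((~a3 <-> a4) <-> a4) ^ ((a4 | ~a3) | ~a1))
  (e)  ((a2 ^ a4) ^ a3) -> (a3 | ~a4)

b

(a) disagrees with f on (0,0,0,1) (formula → 0, table → 1); rule it out.
(c) disagrees with f on (0,0,0,0) (formula → 1, table → 0); rule it out.
(d) disagrees with f on (0,0,0,1) (formula → 0, table → 1); rule it out.
(e) disagrees with f on (0,0,0,0) (formula → 1, table → 0); rule it out.
(b) is the remaining candidate, and it agrees with f on all 16 inputs.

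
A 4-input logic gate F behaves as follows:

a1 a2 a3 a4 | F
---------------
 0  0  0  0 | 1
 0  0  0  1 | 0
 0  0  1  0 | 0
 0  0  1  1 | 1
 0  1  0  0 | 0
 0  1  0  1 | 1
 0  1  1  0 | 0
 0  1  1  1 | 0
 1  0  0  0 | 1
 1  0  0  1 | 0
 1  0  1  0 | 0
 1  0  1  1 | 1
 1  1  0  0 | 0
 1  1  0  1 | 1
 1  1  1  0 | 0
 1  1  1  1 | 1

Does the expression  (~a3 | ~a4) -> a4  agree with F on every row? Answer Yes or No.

Check the formula against F row by row:
  a1=0, a2=0, a3=0, a4=0: formula gives 0, but F = 1 ✗
Since they disagree at (0,0,0,0), the expression is not a correct formula for F.

No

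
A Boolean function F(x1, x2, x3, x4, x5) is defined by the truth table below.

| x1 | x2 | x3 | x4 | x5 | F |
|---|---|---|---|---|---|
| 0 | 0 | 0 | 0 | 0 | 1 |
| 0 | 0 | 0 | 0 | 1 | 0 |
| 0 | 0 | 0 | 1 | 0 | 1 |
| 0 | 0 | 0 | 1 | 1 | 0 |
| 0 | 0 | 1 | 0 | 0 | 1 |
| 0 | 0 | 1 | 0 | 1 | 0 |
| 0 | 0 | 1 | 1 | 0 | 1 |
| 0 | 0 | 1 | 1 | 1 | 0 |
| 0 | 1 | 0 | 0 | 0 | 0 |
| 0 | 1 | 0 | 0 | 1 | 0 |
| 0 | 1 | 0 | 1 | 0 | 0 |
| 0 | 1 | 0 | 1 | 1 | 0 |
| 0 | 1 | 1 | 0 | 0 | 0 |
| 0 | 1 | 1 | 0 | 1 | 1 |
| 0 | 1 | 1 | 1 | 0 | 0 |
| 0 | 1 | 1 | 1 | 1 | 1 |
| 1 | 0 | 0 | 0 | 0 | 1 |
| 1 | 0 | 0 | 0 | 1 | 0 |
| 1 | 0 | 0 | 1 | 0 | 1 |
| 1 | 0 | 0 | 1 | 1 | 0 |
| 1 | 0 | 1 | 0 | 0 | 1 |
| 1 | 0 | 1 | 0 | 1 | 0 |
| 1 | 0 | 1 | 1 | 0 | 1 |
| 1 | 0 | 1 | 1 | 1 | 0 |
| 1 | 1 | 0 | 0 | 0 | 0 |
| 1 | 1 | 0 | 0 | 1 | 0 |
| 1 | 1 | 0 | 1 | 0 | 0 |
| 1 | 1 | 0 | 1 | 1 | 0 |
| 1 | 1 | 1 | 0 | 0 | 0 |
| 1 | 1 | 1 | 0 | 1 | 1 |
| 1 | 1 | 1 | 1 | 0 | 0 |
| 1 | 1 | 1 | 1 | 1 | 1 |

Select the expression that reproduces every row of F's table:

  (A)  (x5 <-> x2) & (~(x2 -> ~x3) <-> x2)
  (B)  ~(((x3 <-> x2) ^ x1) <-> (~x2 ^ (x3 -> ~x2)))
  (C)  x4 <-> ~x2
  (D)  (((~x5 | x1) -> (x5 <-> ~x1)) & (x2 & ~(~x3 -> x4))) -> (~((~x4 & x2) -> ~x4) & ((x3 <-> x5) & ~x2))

A

(B) disagrees with F on (0,0,0,0,1) (formula → 1, table → 0); rule it out.
(C) disagrees with F on (0,0,0,0,0) (formula → 0, table → 1); rule it out.
(D) disagrees with F on (0,0,0,0,1) (formula → 1, table → 0); rule it out.
(A) is the remaining candidate, and it agrees with F on all 32 inputs.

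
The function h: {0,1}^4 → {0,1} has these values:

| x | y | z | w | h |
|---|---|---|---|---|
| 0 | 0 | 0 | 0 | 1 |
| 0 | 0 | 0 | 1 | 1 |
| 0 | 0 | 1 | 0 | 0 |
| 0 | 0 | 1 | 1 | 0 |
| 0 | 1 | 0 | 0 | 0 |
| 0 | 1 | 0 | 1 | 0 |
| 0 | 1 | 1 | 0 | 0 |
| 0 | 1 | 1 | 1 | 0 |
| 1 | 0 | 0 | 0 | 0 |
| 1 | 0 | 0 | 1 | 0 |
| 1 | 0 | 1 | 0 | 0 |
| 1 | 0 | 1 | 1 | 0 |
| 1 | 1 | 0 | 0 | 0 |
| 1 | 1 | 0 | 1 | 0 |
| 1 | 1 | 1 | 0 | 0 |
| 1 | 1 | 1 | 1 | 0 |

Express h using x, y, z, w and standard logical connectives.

h=1 on 2 inputs: (0,0,0,0), (0,0,0,1). Reading each as a conjunction of literals (¬x·¬y·¬z·¬w, ¬x·¬y·¬z·w) and taking the OR gives the canonical DNF.

h(x, y, z, w) = (((~x & ~y) & ~z) & ~w) | (((~x & ~y) & ~z) & w)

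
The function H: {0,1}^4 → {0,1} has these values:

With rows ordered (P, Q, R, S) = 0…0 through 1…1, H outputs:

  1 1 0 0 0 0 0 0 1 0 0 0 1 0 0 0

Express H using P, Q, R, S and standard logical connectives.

H(P, Q, R, S) = (((((not P and not Q) and not R) and not S) or (((not P and not Q) and not R) and S)) or (((P and not Q) and not R) and not S)) or (((P and Q) and not R) and not S)

H=1 on 4 inputs: (0,0,0,0), (0,0,0,1), (1,0,0,0), (1,1,0,0). Reading each as a conjunction of literals (¬P·¬Q·¬R·¬S, ¬P·¬Q·¬R·S, P·¬Q·¬R·¬S, P·Q·¬R·¬S) and taking the OR gives the canonical DNF.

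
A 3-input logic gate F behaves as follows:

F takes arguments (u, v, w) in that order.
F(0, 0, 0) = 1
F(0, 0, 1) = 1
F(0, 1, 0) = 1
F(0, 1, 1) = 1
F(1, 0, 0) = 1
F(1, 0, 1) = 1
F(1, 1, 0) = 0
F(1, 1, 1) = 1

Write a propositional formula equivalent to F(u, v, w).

F is 0 on exactly one input, (1,1,0), whose minterm is u·v·¬w. So F is the negation of that single conjunction.

F(u, v, w) = ¬((u ∧ v) ∧ ¬w)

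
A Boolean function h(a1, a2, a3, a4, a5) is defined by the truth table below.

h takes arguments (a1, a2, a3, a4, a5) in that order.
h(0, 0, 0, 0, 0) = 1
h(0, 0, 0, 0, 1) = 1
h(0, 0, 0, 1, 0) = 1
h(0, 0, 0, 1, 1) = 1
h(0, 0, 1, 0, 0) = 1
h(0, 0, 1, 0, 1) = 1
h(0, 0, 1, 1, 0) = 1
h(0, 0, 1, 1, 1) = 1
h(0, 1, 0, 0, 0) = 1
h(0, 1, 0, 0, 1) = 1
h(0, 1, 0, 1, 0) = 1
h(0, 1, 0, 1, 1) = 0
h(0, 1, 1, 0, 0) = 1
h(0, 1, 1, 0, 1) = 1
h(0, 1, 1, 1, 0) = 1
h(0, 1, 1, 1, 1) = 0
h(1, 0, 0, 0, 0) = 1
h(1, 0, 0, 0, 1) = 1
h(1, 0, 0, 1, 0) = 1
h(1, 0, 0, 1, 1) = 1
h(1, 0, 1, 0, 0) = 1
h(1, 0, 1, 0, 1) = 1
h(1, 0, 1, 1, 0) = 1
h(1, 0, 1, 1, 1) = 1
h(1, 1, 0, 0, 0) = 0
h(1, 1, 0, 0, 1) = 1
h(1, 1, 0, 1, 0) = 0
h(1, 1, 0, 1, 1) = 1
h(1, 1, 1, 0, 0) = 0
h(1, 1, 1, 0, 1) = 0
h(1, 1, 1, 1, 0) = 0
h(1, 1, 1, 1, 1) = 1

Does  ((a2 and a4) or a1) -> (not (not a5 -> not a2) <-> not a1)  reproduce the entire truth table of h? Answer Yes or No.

Evaluate ((a2 and a4) or a1) -> (not (not a5 -> not a2) <-> not a1) on each row and compare to h:
  a1=0, a2=0, a3=0, a4=0, a5=0: formula gives 1, h = 1 ✓
  a1=0, a2=0, a3=0, a4=0, a5=1: formula gives 1, h = 1 ✓
  a1=0, a2=0, a3=0, a4=1, a5=0: formula gives 1, h = 1 ✓
  a1=0, a2=0, a3=0, a4=1, a5=1: formula gives 1, h = 1 ✓
  …
  a1=1, a2=1, a3=1, a4=0, a5=1: formula gives 1, but h = 0 ✗
Since they disagree at (1,1,1,0,1), the expression is not a correct formula for h.

No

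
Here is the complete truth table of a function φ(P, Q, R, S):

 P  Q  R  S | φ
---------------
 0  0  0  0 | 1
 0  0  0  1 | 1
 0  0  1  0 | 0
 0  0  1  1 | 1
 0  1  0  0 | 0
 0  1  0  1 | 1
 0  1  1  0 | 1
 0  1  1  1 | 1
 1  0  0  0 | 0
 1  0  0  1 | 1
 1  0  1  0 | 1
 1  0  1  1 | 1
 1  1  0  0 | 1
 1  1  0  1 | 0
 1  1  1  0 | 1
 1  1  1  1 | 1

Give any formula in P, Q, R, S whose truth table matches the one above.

φ(P, Q, R, S) = NOT ((((((NOT P AND NOT Q) AND R) AND NOT S) OR (((NOT P AND Q) AND NOT R) AND NOT S)) OR (((P AND NOT Q) AND NOT R) AND NOT S)) OR (((P AND Q) AND NOT R) AND S))

φ is 0 on only 4 rows — (0,0,1,0), (0,1,0,0), (1,0,0,0), (1,1,0,1). Writing each as a minterm (¬P·¬Q·R·¬S, ¬P·Q·¬R·¬S, P·¬Q·¬R·¬S, P·Q·¬R·S) and OR-ing them characterizes exactly where φ=0, so φ is the negation of that disjunction.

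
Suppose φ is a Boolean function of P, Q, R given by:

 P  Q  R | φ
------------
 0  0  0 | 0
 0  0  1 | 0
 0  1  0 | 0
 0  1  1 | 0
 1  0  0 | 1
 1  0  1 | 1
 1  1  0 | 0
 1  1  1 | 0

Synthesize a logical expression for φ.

φ(P, Q, R) = ((P & ~Q) & ~R) | ((P & ~Q) & R)

The 1-rows are (1,0,0), (1,0,1). Each contributes one minterm — P·¬Q·¬R; P·¬Q·R — and their disjunction is a sum-of-products form of φ.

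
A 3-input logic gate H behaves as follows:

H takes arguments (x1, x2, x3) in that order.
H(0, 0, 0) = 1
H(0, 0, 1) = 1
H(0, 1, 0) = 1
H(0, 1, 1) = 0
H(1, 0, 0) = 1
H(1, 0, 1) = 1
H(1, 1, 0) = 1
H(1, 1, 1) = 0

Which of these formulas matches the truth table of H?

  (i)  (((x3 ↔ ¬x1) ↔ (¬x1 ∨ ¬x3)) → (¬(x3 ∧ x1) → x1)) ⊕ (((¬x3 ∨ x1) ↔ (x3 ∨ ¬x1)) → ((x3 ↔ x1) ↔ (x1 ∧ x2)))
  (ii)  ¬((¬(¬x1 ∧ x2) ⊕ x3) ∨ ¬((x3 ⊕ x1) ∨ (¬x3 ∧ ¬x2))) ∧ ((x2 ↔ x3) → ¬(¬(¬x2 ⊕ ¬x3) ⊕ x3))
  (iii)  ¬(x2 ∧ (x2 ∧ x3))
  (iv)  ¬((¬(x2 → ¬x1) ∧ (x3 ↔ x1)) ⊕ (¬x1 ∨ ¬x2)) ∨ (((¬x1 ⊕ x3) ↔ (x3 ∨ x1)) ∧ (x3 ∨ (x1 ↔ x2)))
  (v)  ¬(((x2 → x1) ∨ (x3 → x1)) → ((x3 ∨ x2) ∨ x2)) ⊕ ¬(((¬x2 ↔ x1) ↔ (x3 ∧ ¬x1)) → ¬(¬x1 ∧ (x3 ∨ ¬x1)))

iii

(i): at (0,1,1) it gives 1, but H = 0 — eliminated.
(ii): at (0,0,0) it gives 0, but H = 1 — eliminated.
(iv): at (0,0,0) it gives 0, but H = 1 — eliminated.
(v): at (0,0,0) it gives 0, but H = 1 — eliminated.
That leaves (iii). Evaluating it on every row reproduces the table of H exactly.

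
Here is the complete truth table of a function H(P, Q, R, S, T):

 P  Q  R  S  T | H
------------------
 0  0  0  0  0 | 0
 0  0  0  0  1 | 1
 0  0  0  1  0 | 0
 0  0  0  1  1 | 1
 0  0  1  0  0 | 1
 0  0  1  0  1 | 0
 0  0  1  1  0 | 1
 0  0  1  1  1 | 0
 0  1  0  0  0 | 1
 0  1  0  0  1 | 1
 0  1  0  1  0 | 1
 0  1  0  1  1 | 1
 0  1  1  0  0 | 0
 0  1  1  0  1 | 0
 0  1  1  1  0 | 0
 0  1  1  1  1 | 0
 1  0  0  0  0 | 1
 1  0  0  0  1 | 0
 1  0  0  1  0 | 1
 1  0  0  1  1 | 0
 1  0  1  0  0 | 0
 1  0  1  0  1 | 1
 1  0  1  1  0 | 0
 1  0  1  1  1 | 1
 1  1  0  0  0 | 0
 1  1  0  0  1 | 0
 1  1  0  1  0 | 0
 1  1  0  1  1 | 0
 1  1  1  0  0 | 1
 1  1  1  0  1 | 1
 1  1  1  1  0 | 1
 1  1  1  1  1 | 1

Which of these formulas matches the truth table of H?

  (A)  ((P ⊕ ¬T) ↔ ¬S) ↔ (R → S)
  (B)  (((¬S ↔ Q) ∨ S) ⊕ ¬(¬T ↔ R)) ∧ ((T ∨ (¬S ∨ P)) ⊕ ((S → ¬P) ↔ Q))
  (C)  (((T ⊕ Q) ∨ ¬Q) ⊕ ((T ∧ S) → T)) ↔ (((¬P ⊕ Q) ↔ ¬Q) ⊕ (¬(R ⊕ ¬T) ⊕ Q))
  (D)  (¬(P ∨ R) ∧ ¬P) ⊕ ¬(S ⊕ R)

C

(A) fails at (0,0,0,0,0): the formula yields 1, H is 0.
(B) fails at (0,0,0,0,0): the formula yields 1, H is 0.
(D) fails at (0,0,0,0,1): the formula yields 0, H is 1.
(C) is the remaining candidate, and it agrees with H on all 32 inputs.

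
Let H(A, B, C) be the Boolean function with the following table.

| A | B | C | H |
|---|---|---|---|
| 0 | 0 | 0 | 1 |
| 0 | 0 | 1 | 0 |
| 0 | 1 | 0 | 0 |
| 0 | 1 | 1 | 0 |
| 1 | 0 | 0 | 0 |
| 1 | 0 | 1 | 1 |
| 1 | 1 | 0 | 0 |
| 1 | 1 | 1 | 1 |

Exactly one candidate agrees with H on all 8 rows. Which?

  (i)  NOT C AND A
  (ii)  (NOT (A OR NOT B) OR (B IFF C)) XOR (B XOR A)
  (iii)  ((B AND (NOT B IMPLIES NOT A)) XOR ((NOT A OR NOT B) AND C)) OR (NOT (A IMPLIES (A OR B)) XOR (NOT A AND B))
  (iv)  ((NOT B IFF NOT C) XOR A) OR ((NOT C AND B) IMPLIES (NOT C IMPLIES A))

(i) fails at (0,0,0): the formula yields 0, H is 1.
(iii) fails at (0,0,0): the formula yields 0, H is 1.
(iv) fails at (0,0,1): the formula yields 1, H is 0.
(ii) is the remaining candidate, and it agrees with H on all 8 inputs.

ii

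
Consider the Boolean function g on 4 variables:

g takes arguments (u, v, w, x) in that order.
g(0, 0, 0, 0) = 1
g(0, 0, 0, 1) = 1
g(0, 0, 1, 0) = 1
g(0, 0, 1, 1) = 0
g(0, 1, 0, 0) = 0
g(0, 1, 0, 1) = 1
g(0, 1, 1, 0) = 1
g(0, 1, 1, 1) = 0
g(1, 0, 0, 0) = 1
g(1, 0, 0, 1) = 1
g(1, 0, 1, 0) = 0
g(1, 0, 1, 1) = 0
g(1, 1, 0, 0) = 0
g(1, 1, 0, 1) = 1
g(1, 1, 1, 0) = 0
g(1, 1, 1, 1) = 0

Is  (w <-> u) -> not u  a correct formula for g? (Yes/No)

Test each input against both g and the formula:
  u=0, v=0, w=0, x=0: formula gives 1, g = 1 ✓
  u=0, v=0, w=0, x=1: formula gives 1, g = 1 ✓
  u=0, v=0, w=1, x=0: formula gives 1, g = 1 ✓
  u=0, v=0, w=1, x=1: formula gives 1, but g = 0 ✗
A single disagreement suffices: at (0,0,1,1) they differ, so the formula does not compute g.

No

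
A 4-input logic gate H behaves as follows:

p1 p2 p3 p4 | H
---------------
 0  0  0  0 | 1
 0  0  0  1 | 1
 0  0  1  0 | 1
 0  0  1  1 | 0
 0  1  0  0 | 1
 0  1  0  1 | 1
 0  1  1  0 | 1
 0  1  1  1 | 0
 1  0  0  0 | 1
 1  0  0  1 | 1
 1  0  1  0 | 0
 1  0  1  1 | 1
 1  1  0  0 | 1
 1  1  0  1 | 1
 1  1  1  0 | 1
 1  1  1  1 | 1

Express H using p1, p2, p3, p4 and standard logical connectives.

There are just 3 zero rows: (0,0,1,1), (0,1,1,1), (1,0,1,0). Their minterms are ¬p1·¬p2·p3·p4, ¬p1·p2·p3·p4, p1·¬p2·p3·¬p4; the OR of those covers precisely the 0-outputs, and negating it yields H.

H(p1, p2, p3, p4) = not (((((not p1 and not p2) and p3) and p4) or (((not p1 and p2) and p3) and p4)) or (((p1 and not p2) and p3) and not p4))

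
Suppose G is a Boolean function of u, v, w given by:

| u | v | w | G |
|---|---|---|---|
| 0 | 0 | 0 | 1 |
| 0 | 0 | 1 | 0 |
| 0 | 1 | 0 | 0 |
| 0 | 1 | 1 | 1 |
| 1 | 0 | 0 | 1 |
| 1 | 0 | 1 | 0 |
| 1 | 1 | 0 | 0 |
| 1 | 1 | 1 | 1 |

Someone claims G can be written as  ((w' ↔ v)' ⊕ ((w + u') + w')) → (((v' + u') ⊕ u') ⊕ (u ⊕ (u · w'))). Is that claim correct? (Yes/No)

Yes

Check the formula against G row by row:
  u=0, v=0, w=0: formula gives 1, G = 1 ✓
  u=0, v=0, w=1: formula gives 0, G = 0 ✓
  u=0, v=1, w=0: formula gives 0, G = 0 ✓
  u=0, v=1, w=1: formula gives 1, G = 1 ✓
  u=1, v=0, w=0: formula gives 1, G = 1 ✓
  …and likewise for the remaining 3 rows.
Every row agrees, so the formula is equivalent.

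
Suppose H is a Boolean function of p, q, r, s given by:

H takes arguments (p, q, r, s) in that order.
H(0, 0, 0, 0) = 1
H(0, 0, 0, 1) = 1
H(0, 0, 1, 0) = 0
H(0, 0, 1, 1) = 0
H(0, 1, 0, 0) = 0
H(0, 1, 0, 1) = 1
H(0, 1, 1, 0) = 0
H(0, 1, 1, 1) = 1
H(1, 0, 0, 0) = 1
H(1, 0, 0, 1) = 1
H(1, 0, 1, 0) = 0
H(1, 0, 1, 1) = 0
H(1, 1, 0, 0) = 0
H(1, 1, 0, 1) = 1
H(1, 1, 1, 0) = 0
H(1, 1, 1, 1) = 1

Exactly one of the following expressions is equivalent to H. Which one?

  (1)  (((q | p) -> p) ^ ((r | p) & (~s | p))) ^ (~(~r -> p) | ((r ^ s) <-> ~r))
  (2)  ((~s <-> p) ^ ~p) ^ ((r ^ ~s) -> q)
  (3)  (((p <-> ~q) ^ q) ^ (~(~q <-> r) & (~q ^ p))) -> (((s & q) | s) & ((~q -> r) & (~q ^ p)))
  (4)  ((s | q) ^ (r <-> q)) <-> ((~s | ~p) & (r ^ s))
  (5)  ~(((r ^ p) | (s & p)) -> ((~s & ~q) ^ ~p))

2

(1): at (0,0,0,0) it gives 0, but H = 1 — eliminated.
(3): at (0,0,0,0) it gives 0, but H = 1 — eliminated.
(4): at (0,0,0,0) it gives 0, but H = 1 — eliminated.
(5): at (0,0,0,0) it gives 0, but H = 1 — eliminated.
(2) is the remaining candidate, and it agrees with H on all 16 inputs.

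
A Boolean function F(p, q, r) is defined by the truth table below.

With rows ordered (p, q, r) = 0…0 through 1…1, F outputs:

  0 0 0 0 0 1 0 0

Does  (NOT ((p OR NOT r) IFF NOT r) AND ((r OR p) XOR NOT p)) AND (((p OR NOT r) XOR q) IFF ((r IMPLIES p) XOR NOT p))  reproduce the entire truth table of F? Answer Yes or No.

Yes

Check the formula against F row by row:
  p=0, q=0, r=0: formula gives 0, F = 0 ✓
  p=0, q=0, r=1: formula gives 0, F = 0 ✓
  p=0, q=1, r=0: formula gives 0, F = 0 ✓
  p=0, q=1, r=1: formula gives 0, F = 0 ✓
  p=1, q=0, r=0: formula gives 0, F = 0 ✓
  …and likewise for the remaining 3 rows.
Every row agrees, so the formula is equivalent.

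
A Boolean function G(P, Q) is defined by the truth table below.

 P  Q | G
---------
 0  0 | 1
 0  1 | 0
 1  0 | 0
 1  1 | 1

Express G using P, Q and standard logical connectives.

G(P, Q) = not (P xor Q)

The output is 1 exactly when an even number of inputs are 1 — the complement of 2-way XOR.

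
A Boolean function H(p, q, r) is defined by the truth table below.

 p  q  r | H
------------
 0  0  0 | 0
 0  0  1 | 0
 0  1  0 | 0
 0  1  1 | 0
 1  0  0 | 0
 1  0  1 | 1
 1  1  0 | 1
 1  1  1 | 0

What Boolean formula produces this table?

The 1-rows are (1,0,1), (1,1,0). Each contributes one minterm — p·¬q·r; p·q·¬r — and their disjunction is a sum-of-products form of H.

H(p, q, r) = ((p & ~q) & r) | ((p & q) & ~r)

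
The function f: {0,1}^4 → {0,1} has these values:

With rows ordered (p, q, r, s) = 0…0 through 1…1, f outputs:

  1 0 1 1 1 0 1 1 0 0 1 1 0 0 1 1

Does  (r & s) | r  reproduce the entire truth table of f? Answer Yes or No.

No

Evaluate (r & s) | r on each row and compare to f:
  p=0, q=0, r=0, s=0: formula gives 0, but f = 1 ✗
A single disagreement suffices: at (0,0,0,0) they differ, so the formula does not compute f.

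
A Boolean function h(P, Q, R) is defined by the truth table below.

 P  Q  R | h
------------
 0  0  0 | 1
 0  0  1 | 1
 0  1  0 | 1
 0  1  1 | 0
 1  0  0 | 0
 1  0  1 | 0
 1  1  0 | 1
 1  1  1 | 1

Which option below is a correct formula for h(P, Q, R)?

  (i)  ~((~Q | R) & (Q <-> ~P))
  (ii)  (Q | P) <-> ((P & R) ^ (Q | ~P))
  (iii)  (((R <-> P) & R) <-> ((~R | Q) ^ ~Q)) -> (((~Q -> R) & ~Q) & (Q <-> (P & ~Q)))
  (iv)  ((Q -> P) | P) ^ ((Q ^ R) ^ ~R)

(ii): at (0,0,0) it gives 0, but h = 1 — eliminated.
(iii): at (0,0,0) it gives 0, but h = 1 — eliminated.
(iv): at (0,0,0) it gives 0, but h = 1 — eliminated.
Only (i) survives; checking it on all 8 rows confirms it matches h.

i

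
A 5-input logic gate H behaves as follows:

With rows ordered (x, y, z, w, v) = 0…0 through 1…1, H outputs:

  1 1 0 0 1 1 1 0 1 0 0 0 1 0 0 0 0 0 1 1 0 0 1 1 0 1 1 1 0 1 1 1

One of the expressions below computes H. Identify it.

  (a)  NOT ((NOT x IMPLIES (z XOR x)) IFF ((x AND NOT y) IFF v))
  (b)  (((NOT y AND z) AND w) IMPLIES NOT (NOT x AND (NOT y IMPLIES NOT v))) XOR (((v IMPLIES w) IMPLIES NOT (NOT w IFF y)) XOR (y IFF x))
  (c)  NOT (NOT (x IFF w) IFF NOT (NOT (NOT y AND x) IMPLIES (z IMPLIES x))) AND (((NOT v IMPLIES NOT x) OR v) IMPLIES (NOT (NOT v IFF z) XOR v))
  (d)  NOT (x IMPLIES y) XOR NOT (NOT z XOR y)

(a) disagrees with H on (0,0,0,0,1) (formula → 0, table → 1); rule it out.
(c) disagrees with H on (0,0,0,0,0) (formula → 0, table → 1); rule it out.
(d) disagrees with H on (0,0,0,0,0) (formula → 0, table → 1); rule it out.
That leaves (b). Evaluating it on every row reproduces the table of H exactly.

b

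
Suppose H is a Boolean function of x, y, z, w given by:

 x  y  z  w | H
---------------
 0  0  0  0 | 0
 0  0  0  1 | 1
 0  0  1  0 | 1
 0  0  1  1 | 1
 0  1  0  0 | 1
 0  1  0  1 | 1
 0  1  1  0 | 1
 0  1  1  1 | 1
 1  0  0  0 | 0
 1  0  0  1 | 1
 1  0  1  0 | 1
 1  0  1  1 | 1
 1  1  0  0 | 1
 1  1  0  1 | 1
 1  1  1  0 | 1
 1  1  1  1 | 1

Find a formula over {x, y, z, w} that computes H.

H(x, y, z, w) = ~((((~x & ~y) & ~z) & ~w) | (((x & ~y) & ~z) & ~w))

There are just 2 zero rows: (0,0,0,0), (1,0,0,0). Their minterms are ¬x·¬y·¬z·¬w, x·¬y·¬z·¬w; the OR of those covers precisely the 0-outputs, and negating it yields H.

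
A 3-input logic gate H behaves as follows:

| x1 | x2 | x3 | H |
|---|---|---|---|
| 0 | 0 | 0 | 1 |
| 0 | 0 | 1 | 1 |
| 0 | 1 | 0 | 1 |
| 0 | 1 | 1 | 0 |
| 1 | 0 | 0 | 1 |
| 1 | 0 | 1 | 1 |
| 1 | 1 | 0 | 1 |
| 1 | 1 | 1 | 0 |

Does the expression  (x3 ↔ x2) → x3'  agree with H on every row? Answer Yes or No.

Yes

Test each input against both H and the formula:
  x1=0, x2=0, x3=0: formula gives 1, H = 1 ✓
  x1=0, x2=0, x3=1: formula gives 1, H = 1 ✓
  x1=0, x2=1, x3=0: formula gives 1, H = 1 ✓
  x1=0, x2=1, x3=1: formula gives 0, H = 0 ✓
  x1=1, x2=0, x3=0: formula gives 1, H = 1 ✓
  … (the remaining 3 rows also agree.)
No disagreement on any input; they are logically equivalent.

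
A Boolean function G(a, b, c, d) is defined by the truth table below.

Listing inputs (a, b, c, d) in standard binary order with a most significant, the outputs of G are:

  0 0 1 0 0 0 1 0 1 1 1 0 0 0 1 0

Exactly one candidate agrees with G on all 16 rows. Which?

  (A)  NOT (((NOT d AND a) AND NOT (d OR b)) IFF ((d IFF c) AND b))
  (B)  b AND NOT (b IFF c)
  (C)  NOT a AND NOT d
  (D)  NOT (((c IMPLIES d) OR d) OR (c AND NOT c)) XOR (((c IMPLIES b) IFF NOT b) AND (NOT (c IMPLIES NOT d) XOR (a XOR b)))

(A) disagrees with G on (0,0,1,0) (formula → 0, table → 1); rule it out.
(B) disagrees with G on (0,0,1,0) (formula → 0, table → 1); rule it out.
(C) disagrees with G on (0,0,0,0) (formula → 1, table → 0); rule it out.
That leaves (D). Evaluating it on every row reproduces the table of G exactly.

D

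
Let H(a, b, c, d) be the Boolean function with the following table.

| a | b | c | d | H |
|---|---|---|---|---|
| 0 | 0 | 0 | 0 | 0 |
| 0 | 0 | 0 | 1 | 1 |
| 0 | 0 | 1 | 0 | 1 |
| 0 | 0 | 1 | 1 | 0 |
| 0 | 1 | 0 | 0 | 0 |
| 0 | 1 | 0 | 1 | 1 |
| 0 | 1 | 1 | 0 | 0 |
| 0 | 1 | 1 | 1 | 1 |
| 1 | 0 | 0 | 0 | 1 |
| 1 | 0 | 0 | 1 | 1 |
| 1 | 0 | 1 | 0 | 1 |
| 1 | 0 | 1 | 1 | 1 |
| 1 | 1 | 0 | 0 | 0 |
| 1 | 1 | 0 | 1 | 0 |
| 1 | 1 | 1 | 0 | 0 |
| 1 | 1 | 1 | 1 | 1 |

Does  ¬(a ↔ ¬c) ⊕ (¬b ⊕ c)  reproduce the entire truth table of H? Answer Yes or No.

Evaluate ¬(a ↔ ¬c) ⊕ (¬b ⊕ c) on each row and compare to H:
  a=0, b=0, c=0, d=0: formula gives 0, H = 0 ✓
  a=0, b=0, c=0, d=1: formula gives 0, but H = 1 ✗
A single disagreement suffices: at (0,0,0,1) they differ, so the formula does not compute H.

No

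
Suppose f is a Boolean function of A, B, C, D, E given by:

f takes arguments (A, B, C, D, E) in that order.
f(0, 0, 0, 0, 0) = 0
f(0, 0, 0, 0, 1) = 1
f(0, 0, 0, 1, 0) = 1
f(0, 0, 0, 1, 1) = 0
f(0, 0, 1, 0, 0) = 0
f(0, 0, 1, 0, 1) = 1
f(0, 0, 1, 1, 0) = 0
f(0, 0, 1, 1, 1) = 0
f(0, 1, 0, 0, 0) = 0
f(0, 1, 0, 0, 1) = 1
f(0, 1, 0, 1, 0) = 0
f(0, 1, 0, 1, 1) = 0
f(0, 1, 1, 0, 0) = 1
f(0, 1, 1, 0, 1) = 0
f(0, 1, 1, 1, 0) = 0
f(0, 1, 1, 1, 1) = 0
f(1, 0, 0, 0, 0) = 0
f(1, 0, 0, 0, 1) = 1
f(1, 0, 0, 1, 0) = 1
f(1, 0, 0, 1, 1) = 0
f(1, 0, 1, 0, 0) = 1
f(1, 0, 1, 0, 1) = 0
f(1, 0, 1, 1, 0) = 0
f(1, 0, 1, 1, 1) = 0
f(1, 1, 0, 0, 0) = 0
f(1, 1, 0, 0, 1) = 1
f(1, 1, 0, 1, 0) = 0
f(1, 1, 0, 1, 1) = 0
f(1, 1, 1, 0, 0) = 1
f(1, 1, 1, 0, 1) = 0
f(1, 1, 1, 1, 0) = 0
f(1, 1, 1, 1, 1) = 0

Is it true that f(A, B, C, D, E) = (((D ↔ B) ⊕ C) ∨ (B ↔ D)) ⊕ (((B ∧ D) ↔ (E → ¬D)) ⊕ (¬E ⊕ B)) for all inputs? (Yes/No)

Evaluate (((D ↔ B) ⊕ C) ∨ (B ↔ D)) ⊕ (((B ∧ D) ↔ (E → ¬D)) ⊕ (¬E ⊕ B)) on each row and compare to f:
  A=0, B=0, C=0, D=0, E=0: formula gives 0, f = 0 ✓
  A=0, B=0, C=0, D=0, E=1: formula gives 1, f = 1 ✓
  A=0, B=0, C=0, D=1, E=0: formula gives 1, f = 1 ✓
  A=0, B=0, C=0, D=1, E=1: formula gives 1, but f = 0 ✗
Row (0,0,0,1,1) is a counterexample, so the formula is not equivalent to f.

No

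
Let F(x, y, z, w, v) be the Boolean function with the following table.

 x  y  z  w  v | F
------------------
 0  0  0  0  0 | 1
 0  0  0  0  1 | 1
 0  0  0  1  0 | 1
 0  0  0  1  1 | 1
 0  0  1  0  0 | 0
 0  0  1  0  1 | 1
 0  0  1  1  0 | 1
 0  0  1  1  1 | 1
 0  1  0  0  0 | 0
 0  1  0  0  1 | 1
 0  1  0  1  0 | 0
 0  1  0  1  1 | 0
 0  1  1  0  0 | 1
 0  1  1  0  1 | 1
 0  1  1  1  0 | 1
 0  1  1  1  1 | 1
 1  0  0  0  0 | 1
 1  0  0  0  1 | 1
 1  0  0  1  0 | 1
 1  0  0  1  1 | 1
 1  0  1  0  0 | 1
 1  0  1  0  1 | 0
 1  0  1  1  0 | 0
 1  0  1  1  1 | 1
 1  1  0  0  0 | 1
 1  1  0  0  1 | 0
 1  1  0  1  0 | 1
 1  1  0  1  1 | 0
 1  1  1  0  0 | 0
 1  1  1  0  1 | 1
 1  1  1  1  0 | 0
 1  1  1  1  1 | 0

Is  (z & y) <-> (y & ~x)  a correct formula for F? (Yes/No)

No

Test each input against both F and the formula:
  x=0, y=0, z=0, w=0, v=0: formula gives 1, F = 1 ✓
  x=0, y=0, z=0, w=0, v=1: formula gives 1, F = 1 ✓
  x=0, y=0, z=0, w=1, v=0: formula gives 1, F = 1 ✓
  x=0, y=0, z=0, w=1, v=1: formula gives 1, F = 1 ✓
  x=0, y=0, z=1, w=0, v=0: formula gives 1, but F = 0 ✗
Since they disagree at (0,0,1,0,0), the expression is not a correct formula for F.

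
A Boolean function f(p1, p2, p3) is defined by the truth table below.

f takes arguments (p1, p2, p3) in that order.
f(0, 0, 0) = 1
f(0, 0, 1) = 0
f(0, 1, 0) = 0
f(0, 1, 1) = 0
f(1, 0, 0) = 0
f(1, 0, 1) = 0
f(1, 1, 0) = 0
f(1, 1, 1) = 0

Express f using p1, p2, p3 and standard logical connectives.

f(p1, p2, p3) = NOT ((p1 OR p2) OR p3)

The output is 1 only when every input is 0 — NOR of all inputs.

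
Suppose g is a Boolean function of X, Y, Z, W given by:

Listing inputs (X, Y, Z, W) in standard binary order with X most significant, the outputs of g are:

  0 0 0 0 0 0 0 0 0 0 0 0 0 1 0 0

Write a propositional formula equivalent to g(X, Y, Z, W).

Only row (1,1,0,1) gives 1. That row's minterm X·Y·¬Z·W is g directly.

g(X, Y, Z, W) = ((X ∧ Y) ∧ ¬Z) ∧ W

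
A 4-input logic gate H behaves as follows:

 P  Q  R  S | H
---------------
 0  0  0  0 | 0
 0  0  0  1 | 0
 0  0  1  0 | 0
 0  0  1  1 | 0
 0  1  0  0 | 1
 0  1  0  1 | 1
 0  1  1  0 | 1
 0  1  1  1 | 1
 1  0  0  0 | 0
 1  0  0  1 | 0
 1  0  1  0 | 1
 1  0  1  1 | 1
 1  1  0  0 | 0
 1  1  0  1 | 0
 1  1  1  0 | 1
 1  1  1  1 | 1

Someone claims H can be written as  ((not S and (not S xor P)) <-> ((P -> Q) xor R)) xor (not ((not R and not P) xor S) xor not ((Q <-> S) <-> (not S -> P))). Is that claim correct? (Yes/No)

Yes

Evaluate ((not S and (not S xor P)) <-> ((P -> Q) xor R)) xor (not ((not R and not P) xor S) xor not ((Q <-> S) <-> (not S -> P))) on each row and compare to H:
  P=0, Q=0, R=0, S=0: formula gives 0, H = 0 ✓
  P=0, Q=0, R=0, S=1: formula gives 0, H = 0 ✓
  P=0, Q=0, R=1, S=0: formula gives 0, H = 0 ✓
  P=0, Q=0, R=1, S=1: formula gives 0, H = 0 ✓
  … (the remaining 12 rows also agree.)
No disagreement on any input; they are logically equivalent.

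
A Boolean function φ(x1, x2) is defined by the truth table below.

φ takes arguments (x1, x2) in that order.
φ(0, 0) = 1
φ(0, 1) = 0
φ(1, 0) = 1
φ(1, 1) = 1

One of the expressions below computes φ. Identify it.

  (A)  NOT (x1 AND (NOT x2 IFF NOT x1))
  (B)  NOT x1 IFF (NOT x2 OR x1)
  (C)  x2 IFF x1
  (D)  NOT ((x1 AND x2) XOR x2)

(A): at (0,1) it gives 1, but φ = 0 — eliminated.
(B): at (1,0) it gives 0, but φ = 1 — eliminated.
(C): at (1,0) it gives 0, but φ = 1 — eliminated.
That leaves (D). Evaluating it on every row reproduces the table of φ exactly.

D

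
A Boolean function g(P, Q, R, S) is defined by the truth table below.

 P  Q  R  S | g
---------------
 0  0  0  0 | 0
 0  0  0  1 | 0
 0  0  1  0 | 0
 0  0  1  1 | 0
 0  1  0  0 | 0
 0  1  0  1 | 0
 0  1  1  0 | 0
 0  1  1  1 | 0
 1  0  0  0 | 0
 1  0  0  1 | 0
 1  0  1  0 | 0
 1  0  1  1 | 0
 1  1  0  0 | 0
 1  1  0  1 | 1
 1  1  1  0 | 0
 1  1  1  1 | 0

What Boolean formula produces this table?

g is 1 on exactly one input, (1,1,0,1), whose minterm is P·Q·¬R·S. So g is just that conjunction.

g(P, Q, R, S) = ((P AND Q) AND NOT R) AND S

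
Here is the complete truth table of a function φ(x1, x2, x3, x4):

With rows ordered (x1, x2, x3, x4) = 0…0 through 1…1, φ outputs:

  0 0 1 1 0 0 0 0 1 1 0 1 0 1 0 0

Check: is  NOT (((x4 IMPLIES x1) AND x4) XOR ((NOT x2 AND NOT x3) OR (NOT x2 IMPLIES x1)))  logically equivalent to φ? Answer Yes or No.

No

Check the formula against φ row by row:
  x1=0, x2=0, x3=0, x4=0: formula gives 0, φ = 0 ✓
  x1=0, x2=0, x3=0, x4=1: formula gives 0, φ = 0 ✓
  x1=0, x2=0, x3=1, x4=0: formula gives 1, φ = 1 ✓
  x1=0, x2=0, x3=1, x4=1: formula gives 1, φ = 1 ✓
  …
  x1=1, x2=0, x3=0, x4=0: formula gives 0, but φ = 1 ✗
A single disagreement suffices: at (1,0,0,0) they differ, so the formula does not compute φ.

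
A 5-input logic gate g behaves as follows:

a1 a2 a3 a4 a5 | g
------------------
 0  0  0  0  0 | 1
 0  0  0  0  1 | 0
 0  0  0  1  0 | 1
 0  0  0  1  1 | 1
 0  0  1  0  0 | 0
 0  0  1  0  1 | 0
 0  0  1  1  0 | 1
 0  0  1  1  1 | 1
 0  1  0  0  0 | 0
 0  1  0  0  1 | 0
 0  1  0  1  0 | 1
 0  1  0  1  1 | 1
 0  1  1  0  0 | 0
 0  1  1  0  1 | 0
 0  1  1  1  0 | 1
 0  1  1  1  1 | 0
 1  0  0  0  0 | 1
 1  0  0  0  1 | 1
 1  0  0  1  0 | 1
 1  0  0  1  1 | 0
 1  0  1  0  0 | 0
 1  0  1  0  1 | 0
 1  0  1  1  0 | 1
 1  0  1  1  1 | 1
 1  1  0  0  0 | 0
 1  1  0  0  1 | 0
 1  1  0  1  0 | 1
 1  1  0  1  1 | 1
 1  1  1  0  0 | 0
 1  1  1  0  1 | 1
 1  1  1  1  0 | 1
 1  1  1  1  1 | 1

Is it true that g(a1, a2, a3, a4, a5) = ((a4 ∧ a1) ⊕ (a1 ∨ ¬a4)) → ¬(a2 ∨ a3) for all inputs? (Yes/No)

Evaluate ((a4 ∧ a1) ⊕ (a1 ∨ ¬a4)) → ¬(a2 ∨ a3) on each row and compare to g:
  a1=0, a2=0, a3=0, a4=0, a5=0: formula gives 1, g = 1 ✓
  a1=0, a2=0, a3=0, a4=0, a5=1: formula gives 1, but g = 0 ✗
Row (0,0,0,0,1) is a counterexample, so the formula is not equivalent to g.

No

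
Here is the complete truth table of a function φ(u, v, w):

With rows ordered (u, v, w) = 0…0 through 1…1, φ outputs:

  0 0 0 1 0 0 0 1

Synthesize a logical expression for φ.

φ(u, v, w) = ((u' · v) · w) + ((u · v) · w)

Collect the rows where φ=1 — (0,1,1), (1,1,1) — and write one minterm per row: ¬u·v·w, u·v·w. Their union (logical OR) reproduces the table exactly.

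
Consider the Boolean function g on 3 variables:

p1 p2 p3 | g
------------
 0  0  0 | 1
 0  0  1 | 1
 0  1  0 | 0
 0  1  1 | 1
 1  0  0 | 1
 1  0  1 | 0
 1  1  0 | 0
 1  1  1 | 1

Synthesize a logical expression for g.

g(p1, p2, p3) = ¬((((¬p1 ∧ p2) ∧ ¬p3) ∨ ((p1 ∧ ¬p2) ∧ p3)) ∨ ((p1 ∧ p2) ∧ ¬p3))

There are just 3 zero rows: (0,1,0), (1,0,1), (1,1,0). Their minterms are ¬p1·p2·¬p3, p1·¬p2·p3, p1·p2·¬p3; the OR of those covers precisely the 0-outputs, and negating it yields g.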